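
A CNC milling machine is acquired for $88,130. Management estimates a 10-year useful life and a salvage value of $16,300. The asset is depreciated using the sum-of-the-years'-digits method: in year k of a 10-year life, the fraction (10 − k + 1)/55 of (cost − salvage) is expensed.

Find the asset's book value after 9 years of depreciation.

Depreciable base = $88,130 − $16,300 = $71,830.
Sum of the years' digits = 10+9+8+7+6+5+4+3+2+1 = 55.
Year 1: $71,830 × 10/55 = $13,060. Book value $75,070.
Year 2: $71,830 × 9/55 = $11,754. Book value $63,316.
Year 3: $71,830 × 8/55 = $10,448. Book value $52,868.
Year 4: $71,830 × 7/55 = $9,142. Book value $43,726.
Year 5: $71,830 × 6/55 = $7,836. Book value $35,890.
Year 6: $71,830 × 5/55 = $6,530. Book value $29,360.
Year 7: $71,830 × 4/55 = $5,224. Book value $24,136.
Year 8: $71,830 × 3/55 = $3,918. Book value $20,218.
Year 9: $71,830 × 2/55 = $2,612. Book value $17,606.

$17,606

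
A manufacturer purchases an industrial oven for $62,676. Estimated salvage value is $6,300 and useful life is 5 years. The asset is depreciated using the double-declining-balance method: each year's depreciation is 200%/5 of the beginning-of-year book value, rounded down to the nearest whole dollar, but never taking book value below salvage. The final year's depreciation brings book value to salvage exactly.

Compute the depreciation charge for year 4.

$5,415

Depreciable base = $62,676 − $6,300 = $56,376.
Year 1: ⌊$62,676 × 200%/5⌋ = $25,070. Book value $37,606.
Year 2: ⌊$37,606 × 200%/5⌋ = $15,042. Book value $22,564.
Year 3: ⌊$22,564 × 200%/5⌋ = $9,025. Book value $13,539.
Year 4: ⌊$13,539 × 200%/5⌋ = $5,415. Book value $8,124.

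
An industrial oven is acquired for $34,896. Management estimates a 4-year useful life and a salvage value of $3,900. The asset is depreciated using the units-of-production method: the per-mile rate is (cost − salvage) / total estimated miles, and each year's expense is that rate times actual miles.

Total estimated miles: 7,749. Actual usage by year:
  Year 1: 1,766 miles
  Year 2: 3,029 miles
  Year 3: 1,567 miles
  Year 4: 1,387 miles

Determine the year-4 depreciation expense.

Depreciable base = $34,896 − $3,900 = $30,996.
Rate = $30,996 / 7,749 miles = $4 per mile.
Year 1: 1,766 × $4 = $7,064. Book value $27,832.
Year 2: 3,029 × $4 = $12,116. Book value $15,716.
Year 3: 1,567 × $4 = $6,268. Book value $9,448.
Year 4: 1,387 × $4 = $5,548. Book value $3,900.

$5,548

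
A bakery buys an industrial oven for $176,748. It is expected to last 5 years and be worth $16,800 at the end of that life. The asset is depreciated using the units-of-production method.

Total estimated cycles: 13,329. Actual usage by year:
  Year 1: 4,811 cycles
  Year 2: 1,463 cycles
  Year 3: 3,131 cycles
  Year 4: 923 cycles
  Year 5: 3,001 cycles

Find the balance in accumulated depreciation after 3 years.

$112,860

Depreciable base = $176,748 − $16,800 = $159,948.
Rate = $159,948 / 13,329 cycles = $12 per cycle.
Year 1: 4,811 × $12 = $57,732. Book value $119,016.
Year 2: 1,463 × $12 = $17,556. Book value $101,460.
Year 3: 3,131 × $12 = $37,572. Book value $63,888.
Accumulated through year 3 = $176,748 − $63,888 = $112,860.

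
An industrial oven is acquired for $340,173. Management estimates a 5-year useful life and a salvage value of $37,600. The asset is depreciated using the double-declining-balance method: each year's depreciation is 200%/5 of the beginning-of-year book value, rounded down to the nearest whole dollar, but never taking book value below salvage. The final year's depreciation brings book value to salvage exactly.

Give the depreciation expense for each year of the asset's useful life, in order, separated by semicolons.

$136,069; $81,641; $48,985; $29,391; $6,487

Depreciable base = $340,173 − $37,600 = $302,573.
Year 1: ⌊$340,173 × 200%/5⌋ = $136,069. Book value $204,104.
Year 2: ⌊$204,104 × 200%/5⌋ = $81,641. Book value $122,463.
Year 3: ⌊$122,463 × 200%/5⌋ = $48,985. Book value $73,478.
Year 4: ⌊$73,478 × 200%/5⌋ = $29,391. Book value $44,087.
Year 5 (final): $44,087 − $37,600 = $6,487. Book value $37,600.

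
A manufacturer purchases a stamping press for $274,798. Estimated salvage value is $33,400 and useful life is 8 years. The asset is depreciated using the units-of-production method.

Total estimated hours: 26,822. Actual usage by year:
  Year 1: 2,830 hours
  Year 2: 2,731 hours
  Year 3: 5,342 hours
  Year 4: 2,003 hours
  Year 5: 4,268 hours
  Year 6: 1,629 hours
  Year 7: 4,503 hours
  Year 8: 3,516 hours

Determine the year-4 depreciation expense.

$18,027

Depreciable base = $274,798 − $33,400 = $241,398.
Rate = $241,398 / 26,822 hours = $9 per hour.
Year 1: 2,830 × $9 = $25,470. Book value $249,328.
Year 2: 2,731 × $9 = $24,579. Book value $224,749.
Year 3: 5,342 × $9 = $48,078. Book value $176,671.
Year 4: 2,003 × $9 = $18,027. Book value $158,644.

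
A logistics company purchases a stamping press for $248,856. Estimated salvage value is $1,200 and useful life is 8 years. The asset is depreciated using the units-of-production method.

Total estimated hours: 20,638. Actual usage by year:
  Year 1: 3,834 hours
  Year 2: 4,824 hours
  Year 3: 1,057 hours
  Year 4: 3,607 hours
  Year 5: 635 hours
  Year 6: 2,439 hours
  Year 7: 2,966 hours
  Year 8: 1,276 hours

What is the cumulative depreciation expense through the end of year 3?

$116,580

Depreciable base = $248,856 − $1,200 = $247,656.
Rate = $247,656 / 20,638 hours = $12 per hour.
Year 1: 3,834 × $12 = $46,008. Book value $202,848.
Year 2: 4,824 × $12 = $57,888. Book value $144,960.
Year 3: 1,057 × $12 = $12,684. Book value $132,276.
Accumulated through year 3 = $248,856 − $132,276 = $116,580.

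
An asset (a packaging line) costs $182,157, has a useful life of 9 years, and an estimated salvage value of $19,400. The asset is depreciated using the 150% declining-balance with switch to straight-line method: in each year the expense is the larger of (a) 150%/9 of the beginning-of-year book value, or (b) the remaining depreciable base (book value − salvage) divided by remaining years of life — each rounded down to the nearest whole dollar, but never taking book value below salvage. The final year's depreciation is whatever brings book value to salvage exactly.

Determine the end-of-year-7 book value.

Depreciable base = $182,157 − $19,400 = $162,757.
Year 1: DB = ⌊$182,157 × 150%/9⌋ = $30,359; SL = ⌊$162,757/9⌋ = $18,084 → take DB $30,359. Book value $151,798.
Year 2: DB = ⌊$151,798 × 150%/9⌋ = $25,299; SL = ⌊$132,398/8⌋ = $16,549 → take DB $25,299. Book value $126,499.
Year 3: DB = ⌊$126,499 × 150%/9⌋ = $21,083; SL = ⌊$107,099/7⌋ = $15,299 → take DB $21,083. Book value $105,416.
Year 4: DB = ⌊$105,416 × 150%/9⌋ = $17,569; SL = ⌊$86,016/6⌋ = $14,336 → take DB $17,569. Book value $87,847.
Year 5: DB = ⌊$87,847 × 150%/9⌋ = $14,641; SL = ⌊$68,447/5⌋ = $13,689 → take DB $14,641. Book value $73,206.
Year 6: DB = ⌊$73,206 × 150%/9⌋ = $12,201; SL = ⌊$53,806/4⌋ = $13,451 → take SL $13,451. Book value $59,755.
Year 7: DB = ⌊$59,755 × 150%/9⌋ = $9,959; SL = ⌊$40,355/3⌋ = $13,451 → take SL $13,451. Book value $46,304.

$46,304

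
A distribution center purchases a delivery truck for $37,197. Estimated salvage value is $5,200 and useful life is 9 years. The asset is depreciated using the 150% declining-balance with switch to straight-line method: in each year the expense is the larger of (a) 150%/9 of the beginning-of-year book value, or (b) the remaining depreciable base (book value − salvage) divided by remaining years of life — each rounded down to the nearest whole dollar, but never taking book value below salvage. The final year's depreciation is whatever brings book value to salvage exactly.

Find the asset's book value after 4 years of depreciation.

Depreciable base = $37,197 − $5,200 = $31,997.
Year 1: DB = ⌊$37,197 × 150%/9⌋ = $6,199; SL = ⌊$31,997/9⌋ = $3,555 → take DB $6,199. Book value $30,998.
Year 2: DB = ⌊$30,998 × 150%/9⌋ = $5,166; SL = ⌊$25,798/8⌋ = $3,224 → take DB $5,166. Book value $25,832.
Year 3: DB = ⌊$25,832 × 150%/9⌋ = $4,305; SL = ⌊$20,632/7⌋ = $2,947 → take DB $4,305. Book value $21,527.
Year 4: DB = ⌊$21,527 × 150%/9⌋ = $3,587; SL = ⌊$16,327/6⌋ = $2,721 → take DB $3,587. Book value $17,940.

$17,940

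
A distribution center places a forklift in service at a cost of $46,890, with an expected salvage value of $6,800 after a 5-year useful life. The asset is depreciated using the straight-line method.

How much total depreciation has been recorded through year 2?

Depreciable base = $46,890 − $6,800 = $40,090.
Annual expense = $40,090 / 5 = $8,018.
End of year 1: book value $38,872.
End of year 2: book value $30,854.
Accumulated through year 2 = $46,890 − $30,854 = $16,036.

$16,036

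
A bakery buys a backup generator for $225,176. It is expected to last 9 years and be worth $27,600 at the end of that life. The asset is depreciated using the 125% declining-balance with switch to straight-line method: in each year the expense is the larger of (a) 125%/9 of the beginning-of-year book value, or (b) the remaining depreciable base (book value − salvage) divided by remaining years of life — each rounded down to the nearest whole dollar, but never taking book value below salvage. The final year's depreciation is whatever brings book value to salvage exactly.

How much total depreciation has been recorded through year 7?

$159,090

Depreciable base = $225,176 − $27,600 = $197,576.
Year 1: DB = ⌊$225,176 × 125%/9⌋ = $31,274; SL = ⌊$197,576/9⌋ = $21,952 → take DB $31,274. Book value $193,902.
Year 2: DB = ⌊$193,902 × 125%/9⌋ = $26,930; SL = ⌊$166,302/8⌋ = $20,787 → take DB $26,930. Book value $166,972.
Year 3: DB = ⌊$166,972 × 125%/9⌋ = $23,190; SL = ⌊$139,372/7⌋ = $19,910 → take DB $23,190. Book value $143,782.
Year 4: DB = ⌊$143,782 × 125%/9⌋ = $19,969; SL = ⌊$116,182/6⌋ = $19,363 → take DB $19,969. Book value $123,813.
Year 5: DB = ⌊$123,813 × 125%/9⌋ = $17,196; SL = ⌊$96,213/5⌋ = $19,242 → take SL $19,242. Book value $104,571.
Year 6: DB = ⌊$104,571 × 125%/9⌋ = $14,523; SL = ⌊$76,971/4⌋ = $19,242 → take SL $19,242. Book value $85,329.
Year 7: DB = ⌊$85,329 × 125%/9⌋ = $11,851; SL = ⌊$57,729/3⌋ = $19,243 → take SL $19,243. Book value $66,086.
Accumulated through year 7 = $225,176 − $66,086 = $159,090.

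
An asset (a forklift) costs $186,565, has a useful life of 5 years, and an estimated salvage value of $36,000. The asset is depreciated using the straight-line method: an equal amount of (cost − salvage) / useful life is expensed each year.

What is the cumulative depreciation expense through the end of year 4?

Depreciable base = $186,565 − $36,000 = $150,565.
Annual expense = $150,565 / 5 = $30,113.
End of year 1: book value $156,452.
End of year 2: book value $126,339.
End of year 3: book value $96,226.
End of year 4: book value $66,113.
Accumulated through year 4 = $186,565 − $66,113 = $120,452.

$120,452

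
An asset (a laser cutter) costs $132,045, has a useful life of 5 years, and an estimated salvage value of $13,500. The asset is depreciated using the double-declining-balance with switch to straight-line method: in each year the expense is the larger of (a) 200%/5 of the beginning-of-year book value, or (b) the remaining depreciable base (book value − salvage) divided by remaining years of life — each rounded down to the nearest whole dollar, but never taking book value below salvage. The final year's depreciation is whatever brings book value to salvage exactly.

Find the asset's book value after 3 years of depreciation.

Depreciable base = $132,045 − $13,500 = $118,545.
Year 1: DB = ⌊$132,045 × 200%/5⌋ = $52,818; SL = ⌊$118,545/5⌋ = $23,709 → take DB $52,818. Book value $79,227.
Year 2: DB = ⌊$79,227 × 200%/5⌋ = $31,690; SL = ⌊$65,727/4⌋ = $16,431 → take DB $31,690. Book value $47,537.
Year 3: DB = ⌊$47,537 × 200%/5⌋ = $19,014; SL = ⌊$34,037/3⌋ = $11,345 → take DB $19,014. Book value $28,523.

$28,523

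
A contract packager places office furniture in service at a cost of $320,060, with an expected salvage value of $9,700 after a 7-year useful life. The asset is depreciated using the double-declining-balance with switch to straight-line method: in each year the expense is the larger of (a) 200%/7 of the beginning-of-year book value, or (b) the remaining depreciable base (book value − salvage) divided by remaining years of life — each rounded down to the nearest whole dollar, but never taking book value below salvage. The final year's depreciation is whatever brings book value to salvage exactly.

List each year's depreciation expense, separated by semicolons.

$91,445; $65,318; $46,656; $33,326; $24,538; $24,538; $24,539

Depreciable base = $320,060 − $9,700 = $310,360.
Year 1: DB = ⌊$320,060 × 200%/7⌋ = $91,445; SL = ⌊$310,360/7⌋ = $44,337 → take DB $91,445. Book value $228,615.
Year 2: DB = ⌊$228,615 × 200%/7⌋ = $65,318; SL = ⌊$218,915/6⌋ = $36,485 → take DB $65,318. Book value $163,297.
Year 3: DB = ⌊$163,297 × 200%/7⌋ = $46,656; SL = ⌊$153,597/5⌋ = $30,719 → take DB $46,656. Book value $116,641.
Year 4: DB = ⌊$116,641 × 200%/7⌋ = $33,326; SL = ⌊$106,941/4⌋ = $26,735 → take DB $33,326. Book value $83,315.
Year 5: DB = ⌊$83,315 × 200%/7⌋ = $23,804; SL = ⌊$73,615/3⌋ = $24,538 → take SL $24,538. Book value $58,777.
Year 6: DB = ⌊$58,777 × 200%/7⌋ = $16,793; SL = ⌊$49,077/2⌋ = $24,538 → take SL $24,538. Book value $34,239.
Year 7 (final): $34,239 − $9,700 = $24,539. Book value $9,700.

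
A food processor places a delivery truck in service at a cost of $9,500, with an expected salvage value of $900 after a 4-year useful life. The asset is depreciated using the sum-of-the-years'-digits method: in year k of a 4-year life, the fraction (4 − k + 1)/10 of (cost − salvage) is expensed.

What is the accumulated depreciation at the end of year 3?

$7,740

Depreciable base = $9,500 − $900 = $8,600.
Sum of the years' digits = 4+3+2+1 = 10.
Year 1: $8,600 × 4/10 = $3,440. Book value $6,060.
Year 2: $8,600 × 3/10 = $2,580. Book value $3,480.
Year 3: $8,600 × 2/10 = $1,720. Book value $1,760.
Accumulated through year 3 = $9,500 − $1,760 = $7,740.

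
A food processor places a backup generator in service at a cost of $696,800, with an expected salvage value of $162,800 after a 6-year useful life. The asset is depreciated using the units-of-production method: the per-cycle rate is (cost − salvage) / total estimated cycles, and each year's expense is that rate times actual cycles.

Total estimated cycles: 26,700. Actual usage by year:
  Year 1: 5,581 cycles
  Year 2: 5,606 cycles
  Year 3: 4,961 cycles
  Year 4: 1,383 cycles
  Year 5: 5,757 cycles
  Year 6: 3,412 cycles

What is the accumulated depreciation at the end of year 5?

Depreciable base = $696,800 − $162,800 = $534,000.
Rate = $534,000 / 26,700 cycles = $20 per cycle.
Year 1: 5,581 × $20 = $111,620. Book value $585,180.
Year 2: 5,606 × $20 = $112,120. Book value $473,060.
Year 3: 4,961 × $20 = $99,220. Book value $373,840.
Year 4: 1,383 × $20 = $27,660. Book value $346,180.
Year 5: 5,757 × $20 = $115,140. Book value $231,040.
Accumulated through year 5 = $696,800 − $231,040 = $465,760.

$465,760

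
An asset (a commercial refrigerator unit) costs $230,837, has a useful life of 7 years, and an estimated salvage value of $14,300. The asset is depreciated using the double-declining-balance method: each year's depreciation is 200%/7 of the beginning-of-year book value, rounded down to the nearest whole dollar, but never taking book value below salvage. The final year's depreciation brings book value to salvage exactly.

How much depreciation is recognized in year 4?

$24,035

Depreciable base = $230,837 − $14,300 = $216,537.
Year 1: ⌊$230,837 × 200%/7⌋ = $65,953. Book value $164,884.
Year 2: ⌊$164,884 × 200%/7⌋ = $47,109. Book value $117,775.
Year 3: ⌊$117,775 × 200%/7⌋ = $33,650. Book value $84,125.
Year 4: ⌊$84,125 × 200%/7⌋ = $24,035. Book value $60,090.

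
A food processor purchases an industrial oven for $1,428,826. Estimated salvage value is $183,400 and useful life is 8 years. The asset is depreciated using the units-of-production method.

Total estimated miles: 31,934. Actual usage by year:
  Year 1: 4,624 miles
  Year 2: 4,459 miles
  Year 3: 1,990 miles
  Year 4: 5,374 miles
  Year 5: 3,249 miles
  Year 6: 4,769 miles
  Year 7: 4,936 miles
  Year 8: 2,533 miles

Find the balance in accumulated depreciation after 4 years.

$641,433

Depreciable base = $1,428,826 − $183,400 = $1,245,426.
Rate = $1,245,426 / 31,934 miles = $39 per mile.
Year 1: 4,624 × $39 = $180,336. Book value $1,248,490.
Year 2: 4,459 × $39 = $173,901. Book value $1,074,589.
Year 3: 1,990 × $39 = $77,610. Book value $996,979.
Year 4: 5,374 × $39 = $209,586. Book value $787,393.
Accumulated through year 4 = $1,428,826 − $787,393 = $641,433.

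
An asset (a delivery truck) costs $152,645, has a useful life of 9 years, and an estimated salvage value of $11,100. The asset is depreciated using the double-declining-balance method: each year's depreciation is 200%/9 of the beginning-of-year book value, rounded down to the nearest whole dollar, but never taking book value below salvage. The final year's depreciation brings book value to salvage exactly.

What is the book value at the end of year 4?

$55,861

Depreciable base = $152,645 − $11,100 = $141,545.
Year 1: ⌊$152,645 × 200%/9⌋ = $33,921. Book value $118,724.
Year 2: ⌊$118,724 × 200%/9⌋ = $26,383. Book value $92,341.
Year 3: ⌊$92,341 × 200%/9⌋ = $20,520. Book value $71,821.
Year 4: ⌊$71,821 × 200%/9⌋ = $15,960. Book value $55,861.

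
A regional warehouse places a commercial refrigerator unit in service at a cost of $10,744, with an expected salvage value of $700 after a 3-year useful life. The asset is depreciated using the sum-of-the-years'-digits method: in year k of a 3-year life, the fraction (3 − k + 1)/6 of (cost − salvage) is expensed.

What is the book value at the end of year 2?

$2,374

Depreciable base = $10,744 − $700 = $10,044.
Sum of the years' digits = 3+2+1 = 6.
Year 1: $10,044 × 3/6 = $5,022. Book value $5,722.
Year 2: $10,044 × 2/6 = $3,348. Book value $2,374.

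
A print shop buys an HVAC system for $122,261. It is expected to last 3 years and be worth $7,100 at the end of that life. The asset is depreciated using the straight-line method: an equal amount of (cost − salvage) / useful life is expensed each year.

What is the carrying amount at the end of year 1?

Depreciable base = $122,261 − $7,100 = $115,161.
Annual expense = $115,161 / 3 = $38,387.
End of year 1: book value $83,874.

$83,874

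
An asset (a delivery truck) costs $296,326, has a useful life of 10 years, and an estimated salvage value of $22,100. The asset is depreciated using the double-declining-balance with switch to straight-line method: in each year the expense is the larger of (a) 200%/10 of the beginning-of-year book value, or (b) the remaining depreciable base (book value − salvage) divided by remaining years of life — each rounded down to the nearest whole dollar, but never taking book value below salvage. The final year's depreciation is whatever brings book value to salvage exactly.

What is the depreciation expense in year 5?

Depreciable base = $296,326 − $22,100 = $274,226.
Year 1: DB = ⌊$296,326 × 200%/10⌋ = $59,265; SL = ⌊$274,226/10⌋ = $27,422 → take DB $59,265. Book value $237,061.
Year 2: DB = ⌊$237,061 × 200%/10⌋ = $47,412; SL = ⌊$214,961/9⌋ = $23,884 → take DB $47,412. Book value $189,649.
Year 3: DB = ⌊$189,649 × 200%/10⌋ = $37,929; SL = ⌊$167,549/8⌋ = $20,943 → take DB $37,929. Book value $151,720.
Year 4: DB = ⌊$151,720 × 200%/10⌋ = $30,344; SL = ⌊$129,620/7⌋ = $18,517 → take DB $30,344. Book value $121,376.
Year 5: DB = ⌊$121,376 × 200%/10⌋ = $24,275; SL = ⌊$99,276/6⌋ = $16,546 → take DB $24,275. Book value $97,101.

$24,275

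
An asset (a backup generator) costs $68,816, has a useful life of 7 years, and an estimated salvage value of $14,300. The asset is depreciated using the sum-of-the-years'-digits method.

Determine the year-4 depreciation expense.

$7,788

Depreciable base = $68,816 − $14,300 = $54,516.
Sum of the years' digits = 7+6+5+4+3+2+1 = 28.
Year 1: $54,516 × 7/28 = $13,629. Book value $55,187.
Year 2: $54,516 × 6/28 = $11,682. Book value $43,505.
Year 3: $54,516 × 5/28 = $9,735. Book value $33,770.
Year 4: $54,516 × 4/28 = $7,788. Book value $25,982.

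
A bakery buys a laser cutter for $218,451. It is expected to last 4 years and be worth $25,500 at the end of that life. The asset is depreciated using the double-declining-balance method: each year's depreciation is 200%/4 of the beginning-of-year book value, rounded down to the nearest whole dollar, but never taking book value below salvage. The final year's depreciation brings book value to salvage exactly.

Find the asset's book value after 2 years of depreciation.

Depreciable base = $218,451 − $25,500 = $192,951.
Year 1: ⌊$218,451 × 200%/4⌋ = $109,225. Book value $109,226.
Year 2: ⌊$109,226 × 200%/4⌋ = $54,613. Book value $54,613.

$54,613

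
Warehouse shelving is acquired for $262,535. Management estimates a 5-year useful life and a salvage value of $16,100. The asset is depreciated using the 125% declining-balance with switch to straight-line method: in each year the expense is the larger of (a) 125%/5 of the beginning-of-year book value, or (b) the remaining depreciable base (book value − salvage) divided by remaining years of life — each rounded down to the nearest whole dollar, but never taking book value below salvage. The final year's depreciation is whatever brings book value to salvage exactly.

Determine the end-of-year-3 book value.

Depreciable base = $262,535 − $16,100 = $246,435.
Year 1: DB = ⌊$262,535 × 125%/5⌋ = $65,633; SL = ⌊$246,435/5⌋ = $49,287 → take DB $65,633. Book value $196,902.
Year 2: DB = ⌊$196,902 × 125%/5⌋ = $49,225; SL = ⌊$180,802/4⌋ = $45,200 → take DB $49,225. Book value $147,677.
Year 3: DB = ⌊$147,677 × 125%/5⌋ = $36,919; SL = ⌊$131,577/3⌋ = $43,859 → take SL $43,859. Book value $103,818.

$103,818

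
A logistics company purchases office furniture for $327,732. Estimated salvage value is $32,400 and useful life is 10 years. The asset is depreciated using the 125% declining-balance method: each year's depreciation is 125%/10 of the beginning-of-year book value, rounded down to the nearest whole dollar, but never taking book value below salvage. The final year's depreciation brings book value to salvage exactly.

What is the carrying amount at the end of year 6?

Depreciable base = $327,732 − $32,400 = $295,332.
Year 1: ⌊$327,732 × 125%/10⌋ = $40,966. Book value $286,766.
Year 2: ⌊$286,766 × 125%/10⌋ = $35,845. Book value $250,921.
Year 3: ⌊$250,921 × 125%/10⌋ = $31,365. Book value $219,556.
Year 4: ⌊$219,556 × 125%/10⌋ = $27,444. Book value $192,112.
Year 5: ⌊$192,112 × 125%/10⌋ = $24,014. Book value $168,098.
Year 6: ⌊$168,098 × 125%/10⌋ = $21,012. Book value $147,086.

$147,086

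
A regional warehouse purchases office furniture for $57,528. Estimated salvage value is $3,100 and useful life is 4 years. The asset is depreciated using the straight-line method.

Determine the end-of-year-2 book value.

$30,314

Depreciable base = $57,528 − $3,100 = $54,428.
Annual expense = $54,428 / 4 = $13,607.
End of year 1: book value $43,921.
End of year 2: book value $30,314.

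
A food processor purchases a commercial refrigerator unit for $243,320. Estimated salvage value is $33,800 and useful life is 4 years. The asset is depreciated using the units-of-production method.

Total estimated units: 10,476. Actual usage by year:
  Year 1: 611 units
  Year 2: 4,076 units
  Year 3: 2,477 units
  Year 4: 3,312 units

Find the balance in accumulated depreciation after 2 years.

$93,740

Depreciable base = $243,320 − $33,800 = $209,520.
Rate = $209,520 / 10,476 units = $20 per unit.
Year 1: 611 × $20 = $12,220. Book value $231,100.
Year 2: 4,076 × $20 = $81,520. Book value $149,580.
Accumulated through year 2 = $243,320 − $149,580 = $93,740.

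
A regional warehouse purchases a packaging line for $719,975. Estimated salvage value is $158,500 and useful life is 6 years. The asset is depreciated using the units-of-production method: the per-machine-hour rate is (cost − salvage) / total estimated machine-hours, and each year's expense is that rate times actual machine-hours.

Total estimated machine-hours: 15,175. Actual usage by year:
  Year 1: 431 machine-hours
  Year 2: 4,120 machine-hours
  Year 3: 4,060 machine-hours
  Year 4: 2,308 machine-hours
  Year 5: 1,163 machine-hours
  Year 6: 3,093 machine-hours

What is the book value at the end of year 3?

Depreciable base = $719,975 − $158,500 = $561,475.
Rate = $561,475 / 15,175 machine-hours = $37 per machine-hour.
Year 1: 431 × $37 = $15,947. Book value $704,028.
Year 2: 4,120 × $37 = $152,440. Book value $551,588.
Year 3: 4,060 × $37 = $150,220. Book value $401,368.

$401,368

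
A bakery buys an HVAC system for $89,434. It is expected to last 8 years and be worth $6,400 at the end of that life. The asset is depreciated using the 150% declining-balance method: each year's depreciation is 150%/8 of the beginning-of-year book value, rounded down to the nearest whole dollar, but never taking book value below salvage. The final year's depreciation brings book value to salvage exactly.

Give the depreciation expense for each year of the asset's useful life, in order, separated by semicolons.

Depreciable base = $89,434 − $6,400 = $83,034.
Year 1: ⌊$89,434 × 150%/8⌋ = $16,768. Book value $72,666.
Year 2: ⌊$72,666 × 150%/8⌋ = $13,624. Book value $59,042.
Year 3: ⌊$59,042 × 150%/8⌋ = $11,070. Book value $47,972.
Year 4: ⌊$47,972 × 150%/8⌋ = $8,994. Book value $38,978.
Year 5: ⌊$38,978 × 150%/8⌋ = $7,308. Book value $31,670.
Year 6: ⌊$31,670 × 150%/8⌋ = $5,938. Book value $25,732.
Year 7: ⌊$25,732 × 150%/8⌋ = $4,824. Book value $20,908.
Year 8 (final): $20,908 − $6,400 = $14,508. Book value $6,400.

$16,768; $13,624; $11,070; $8,994; $7,308; $5,938; $4,824; $14,508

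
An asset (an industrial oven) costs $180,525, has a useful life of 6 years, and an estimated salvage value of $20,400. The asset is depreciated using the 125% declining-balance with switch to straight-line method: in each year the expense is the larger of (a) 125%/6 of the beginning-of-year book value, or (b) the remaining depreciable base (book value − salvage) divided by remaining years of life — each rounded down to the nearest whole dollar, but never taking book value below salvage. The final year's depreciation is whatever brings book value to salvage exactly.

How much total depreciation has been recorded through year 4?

$114,011

Depreciable base = $180,525 − $20,400 = $160,125.
Year 1: DB = ⌊$180,525 × 125%/6⌋ = $37,609; SL = ⌊$160,125/6⌋ = $26,687 → take DB $37,609. Book value $142,916.
Year 2: DB = ⌊$142,916 × 125%/6⌋ = $29,774; SL = ⌊$122,516/5⌋ = $24,503 → take DB $29,774. Book value $113,142.
Year 3: DB = ⌊$113,142 × 125%/6⌋ = $23,571; SL = ⌊$92,742/4⌋ = $23,185 → take DB $23,571. Book value $89,571.
Year 4: DB = ⌊$89,571 × 125%/6⌋ = $18,660; SL = ⌊$69,171/3⌋ = $23,057 → take SL $23,057. Book value $66,514.
Accumulated through year 4 = $180,525 − $66,514 = $114,011.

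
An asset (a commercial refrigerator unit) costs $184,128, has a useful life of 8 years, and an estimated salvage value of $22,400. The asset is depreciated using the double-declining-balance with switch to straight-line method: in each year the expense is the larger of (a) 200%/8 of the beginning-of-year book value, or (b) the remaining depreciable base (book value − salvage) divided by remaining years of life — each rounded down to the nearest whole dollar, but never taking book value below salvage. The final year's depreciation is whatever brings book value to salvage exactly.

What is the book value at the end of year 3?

$77,679

Depreciable base = $184,128 − $22,400 = $161,728.
Year 1: DB = ⌊$184,128 × 200%/8⌋ = $46,032; SL = ⌊$161,728/8⌋ = $20,216 → take DB $46,032. Book value $138,096.
Year 2: DB = ⌊$138,096 × 200%/8⌋ = $34,524; SL = ⌊$115,696/7⌋ = $16,528 → take DB $34,524. Book value $103,572.
Year 3: DB = ⌊$103,572 × 200%/8⌋ = $25,893; SL = ⌊$81,172/6⌋ = $13,528 → take DB $25,893. Book value $77,679.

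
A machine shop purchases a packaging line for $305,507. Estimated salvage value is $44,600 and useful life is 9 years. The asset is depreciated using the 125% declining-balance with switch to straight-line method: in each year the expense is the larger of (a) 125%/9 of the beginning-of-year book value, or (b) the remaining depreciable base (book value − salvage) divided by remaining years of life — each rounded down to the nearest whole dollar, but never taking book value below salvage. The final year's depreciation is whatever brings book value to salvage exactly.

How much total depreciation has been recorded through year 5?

$162,201

Depreciable base = $305,507 − $44,600 = $260,907.
Year 1: DB = ⌊$305,507 × 125%/9⌋ = $42,431; SL = ⌊$260,907/9⌋ = $28,989 → take DB $42,431. Book value $263,076.
Year 2: DB = ⌊$263,076 × 125%/9⌋ = $36,538; SL = ⌊$218,476/8⌋ = $27,309 → take DB $36,538. Book value $226,538.
Year 3: DB = ⌊$226,538 × 125%/9⌋ = $31,463; SL = ⌊$181,938/7⌋ = $25,991 → take DB $31,463. Book value $195,075.
Year 4: DB = ⌊$195,075 × 125%/9⌋ = $27,093; SL = ⌊$150,475/6⌋ = $25,079 → take DB $27,093. Book value $167,982.
Year 5: DB = ⌊$167,982 × 125%/9⌋ = $23,330; SL = ⌊$123,382/5⌋ = $24,676 → take SL $24,676. Book value $143,306.
Accumulated through year 5 = $305,507 − $143,306 = $162,201.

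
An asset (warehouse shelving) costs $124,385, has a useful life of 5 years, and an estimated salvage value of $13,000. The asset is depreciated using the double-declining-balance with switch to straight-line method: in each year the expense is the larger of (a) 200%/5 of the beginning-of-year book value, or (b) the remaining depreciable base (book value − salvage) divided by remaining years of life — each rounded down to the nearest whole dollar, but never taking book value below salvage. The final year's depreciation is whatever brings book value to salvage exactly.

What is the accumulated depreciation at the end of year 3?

$97,517

Depreciable base = $124,385 − $13,000 = $111,385.
Year 1: DB = ⌊$124,385 × 200%/5⌋ = $49,754; SL = ⌊$111,385/5⌋ = $22,277 → take DB $49,754. Book value $74,631.
Year 2: DB = ⌊$74,631 × 200%/5⌋ = $29,852; SL = ⌊$61,631/4⌋ = $15,407 → take DB $29,852. Book value $44,779.
Year 3: DB = ⌊$44,779 × 200%/5⌋ = $17,911; SL = ⌊$31,779/3⌋ = $10,593 → take DB $17,911. Book value $26,868.
Accumulated through year 3 = $124,385 − $26,868 = $97,517.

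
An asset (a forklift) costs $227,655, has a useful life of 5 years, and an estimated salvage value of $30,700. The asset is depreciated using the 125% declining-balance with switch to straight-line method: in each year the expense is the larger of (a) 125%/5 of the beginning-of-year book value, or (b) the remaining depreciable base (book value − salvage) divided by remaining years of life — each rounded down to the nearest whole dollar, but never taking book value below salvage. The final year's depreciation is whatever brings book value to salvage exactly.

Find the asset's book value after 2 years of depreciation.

Depreciable base = $227,655 − $30,700 = $196,955.
Year 1: DB = ⌊$227,655 × 125%/5⌋ = $56,913; SL = ⌊$196,955/5⌋ = $39,391 → take DB $56,913. Book value $170,742.
Year 2: DB = ⌊$170,742 × 125%/5⌋ = $42,685; SL = ⌊$140,042/4⌋ = $35,010 → take DB $42,685. Book value $128,057.

$128,057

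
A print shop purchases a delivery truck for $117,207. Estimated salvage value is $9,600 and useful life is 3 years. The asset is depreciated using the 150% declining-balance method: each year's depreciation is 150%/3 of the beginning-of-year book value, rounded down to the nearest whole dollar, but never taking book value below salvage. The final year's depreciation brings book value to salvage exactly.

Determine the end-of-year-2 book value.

Depreciable base = $117,207 − $9,600 = $107,607.
Year 1: ⌊$117,207 × 150%/3⌋ = $58,603. Book value $58,604.
Year 2: ⌊$58,604 × 150%/3⌋ = $29,302. Book value $29,302.

$29,302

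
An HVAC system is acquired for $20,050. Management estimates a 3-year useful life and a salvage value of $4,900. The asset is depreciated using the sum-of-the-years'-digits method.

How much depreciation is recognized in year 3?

$2,525

Depreciable base = $20,050 − $4,900 = $15,150.
Sum of the years' digits = 3+2+1 = 6.
Year 1: $15,150 × 3/6 = $7,575. Book value $12,475.
Year 2: $15,150 × 2/6 = $5,050. Book value $7,425.
Year 3: $15,150 × 1/6 = $2,525. Book value $4,900.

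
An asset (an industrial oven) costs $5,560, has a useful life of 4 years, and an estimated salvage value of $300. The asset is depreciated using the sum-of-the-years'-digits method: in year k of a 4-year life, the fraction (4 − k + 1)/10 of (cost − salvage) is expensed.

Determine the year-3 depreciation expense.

$1,052

Depreciable base = $5,560 − $300 = $5,260.
Sum of the years' digits = 4+3+2+1 = 10.
Year 1: $5,260 × 4/10 = $2,104. Book value $3,456.
Year 2: $5,260 × 3/10 = $1,578. Book value $1,878.
Year 3: $5,260 × 2/10 = $1,052. Book value $826.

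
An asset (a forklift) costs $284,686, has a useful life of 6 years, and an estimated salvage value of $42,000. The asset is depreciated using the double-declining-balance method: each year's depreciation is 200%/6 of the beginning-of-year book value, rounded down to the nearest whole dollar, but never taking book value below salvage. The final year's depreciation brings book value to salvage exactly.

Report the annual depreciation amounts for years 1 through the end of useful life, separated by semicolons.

$94,895; $63,263; $42,176; $28,117; $14,235; $0

Depreciable base = $284,686 − $42,000 = $242,686.
Year 1: ⌊$284,686 × 200%/6⌋ = $94,895. Book value $189,791.
Year 2: ⌊$189,791 × 200%/6⌋ = $63,263. Book value $126,528.
Year 3: ⌊$126,528 × 200%/6⌋ = $42,176. Book value $84,352.
Year 4: ⌊$84,352 × 200%/6⌋ = $28,117. Book value $56,235.
Year 5: ⌊$56,235 × 200%/6⌋ = $18,745, capped at $14,235. Book value $42,000.
Year 6 (final): $42,000 − $42,000 = $0. Book value $42,000.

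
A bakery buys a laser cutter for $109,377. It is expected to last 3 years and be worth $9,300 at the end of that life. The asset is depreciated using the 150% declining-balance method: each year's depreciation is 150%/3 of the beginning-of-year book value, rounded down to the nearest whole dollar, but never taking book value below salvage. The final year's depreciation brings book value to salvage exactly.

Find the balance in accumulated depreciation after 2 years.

$82,032

Depreciable base = $109,377 − $9,300 = $100,077.
Year 1: ⌊$109,377 × 150%/3⌋ = $54,688. Book value $54,689.
Year 2: ⌊$54,689 × 150%/3⌋ = $27,344. Book value $27,345.
Accumulated through year 2 = $109,377 − $27,345 = $82,032.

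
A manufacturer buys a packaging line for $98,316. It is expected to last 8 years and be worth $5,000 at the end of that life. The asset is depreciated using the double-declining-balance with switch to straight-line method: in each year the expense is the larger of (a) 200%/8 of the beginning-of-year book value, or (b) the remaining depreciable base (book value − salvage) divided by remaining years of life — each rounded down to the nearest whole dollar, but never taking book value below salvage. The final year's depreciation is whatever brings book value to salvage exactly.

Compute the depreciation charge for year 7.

Depreciable base = $98,316 − $5,000 = $93,316.
Year 1: DB = ⌊$98,316 × 200%/8⌋ = $24,579; SL = ⌊$93,316/8⌋ = $11,664 → take DB $24,579. Book value $73,737.
Year 2: DB = ⌊$73,737 × 200%/8⌋ = $18,434; SL = ⌊$68,737/7⌋ = $9,819 → take DB $18,434. Book value $55,303.
Year 3: DB = ⌊$55,303 × 200%/8⌋ = $13,825; SL = ⌊$50,303/6⌋ = $8,383 → take DB $13,825. Book value $41,478.
Year 4: DB = ⌊$41,478 × 200%/8⌋ = $10,369; SL = ⌊$36,478/5⌋ = $7,295 → take DB $10,369. Book value $31,109.
Year 5: DB = ⌊$31,109 × 200%/8⌋ = $7,777; SL = ⌊$26,109/4⌋ = $6,527 → take DB $7,777. Book value $23,332.
Year 6: DB = ⌊$23,332 × 200%/8⌋ = $5,833; SL = ⌊$18,332/3⌋ = $6,110 → take SL $6,110. Book value $17,222.
Year 7: DB = ⌊$17,222 × 200%/8⌋ = $4,305; SL = ⌊$12,222/2⌋ = $6,111 → take SL $6,111. Book value $11,111.

$6,111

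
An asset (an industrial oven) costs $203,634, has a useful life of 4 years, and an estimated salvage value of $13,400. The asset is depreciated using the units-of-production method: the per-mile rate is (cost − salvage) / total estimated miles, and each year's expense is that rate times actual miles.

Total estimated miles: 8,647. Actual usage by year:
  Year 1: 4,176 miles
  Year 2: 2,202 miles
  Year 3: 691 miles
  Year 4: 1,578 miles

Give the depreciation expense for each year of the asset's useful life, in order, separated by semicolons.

Depreciable base = $203,634 − $13,400 = $190,234.
Rate = $190,234 / 8,647 miles = $22 per mile.
Year 1: 4,176 × $22 = $91,872. Book value $111,762.
Year 2: 2,202 × $22 = $48,444. Book value $63,318.
Year 3: 691 × $22 = $15,202. Book value $48,116.
Year 4: 1,578 × $22 = $34,716. Book value $13,400.

$91,872; $48,444; $15,202; $34,716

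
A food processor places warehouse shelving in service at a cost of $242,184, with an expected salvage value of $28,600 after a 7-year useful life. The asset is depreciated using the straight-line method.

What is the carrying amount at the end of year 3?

$150,648

Depreciable base = $242,184 − $28,600 = $213,584.
Annual expense = $213,584 / 7 = $30,512.
End of year 1: book value $211,672.
End of year 2: book value $181,160.
End of year 3: book value $150,648.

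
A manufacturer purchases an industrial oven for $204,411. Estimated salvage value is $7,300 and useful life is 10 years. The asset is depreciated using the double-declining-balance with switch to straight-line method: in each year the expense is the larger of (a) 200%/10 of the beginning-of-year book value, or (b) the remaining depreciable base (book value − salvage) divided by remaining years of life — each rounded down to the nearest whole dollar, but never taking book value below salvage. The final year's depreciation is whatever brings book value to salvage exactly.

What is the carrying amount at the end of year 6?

Depreciable base = $204,411 − $7,300 = $197,111.
Year 1: DB = ⌊$204,411 × 200%/10⌋ = $40,882; SL = ⌊$197,111/10⌋ = $19,711 → take DB $40,882. Book value $163,529.
Year 2: DB = ⌊$163,529 × 200%/10⌋ = $32,705; SL = ⌊$156,229/9⌋ = $17,358 → take DB $32,705. Book value $130,824.
Year 3: DB = ⌊$130,824 × 200%/10⌋ = $26,164; SL = ⌊$123,524/8⌋ = $15,440 → take DB $26,164. Book value $104,660.
Year 4: DB = ⌊$104,660 × 200%/10⌋ = $20,932; SL = ⌊$97,360/7⌋ = $13,908 → take DB $20,932. Book value $83,728.
Year 5: DB = ⌊$83,728 × 200%/10⌋ = $16,745; SL = ⌊$76,428/6⌋ = $12,738 → take DB $16,745. Book value $66,983.
Year 6: DB = ⌊$66,983 × 200%/10⌋ = $13,396; SL = ⌊$59,683/5⌋ = $11,936 → take DB $13,396. Book value $53,587.

$53,587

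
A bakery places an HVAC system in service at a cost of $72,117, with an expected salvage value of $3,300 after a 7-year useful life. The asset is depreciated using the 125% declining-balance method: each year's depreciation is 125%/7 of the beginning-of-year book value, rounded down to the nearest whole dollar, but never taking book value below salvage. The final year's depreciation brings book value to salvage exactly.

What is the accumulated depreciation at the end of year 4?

$39,282

Depreciable base = $72,117 − $3,300 = $68,817.
Year 1: ⌊$72,117 × 125%/7⌋ = $12,878. Book value $59,239.
Year 2: ⌊$59,239 × 125%/7⌋ = $10,578. Book value $48,661.
Year 3: ⌊$48,661 × 125%/7⌋ = $8,689. Book value $39,972.
Year 4: ⌊$39,972 × 125%/7⌋ = $7,137. Book value $32,835.
Accumulated through year 4 = $72,117 − $32,835 = $39,282.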